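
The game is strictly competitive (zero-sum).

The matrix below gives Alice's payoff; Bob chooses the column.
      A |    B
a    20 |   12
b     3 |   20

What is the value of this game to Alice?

364/25

Row minima are 12 and 3, so Alice's maximin is 12; column maxima are 20 and 20, so Bob's minimax is 20. These differ, so the equilibrium is in mixed strategies.
Let Alice play a with probability p. Bob is indifferent when 20p + 3(1−p) = 12p + 20(1−p), giving p = 17/25.
Let Bob play A with probability q. Alice is indifferent when 20q + 12(1−q) = 3q + 20(1−q), giving q = 8/25.
The value is 20·(8/25) + (12)·(17/25) = 364/25.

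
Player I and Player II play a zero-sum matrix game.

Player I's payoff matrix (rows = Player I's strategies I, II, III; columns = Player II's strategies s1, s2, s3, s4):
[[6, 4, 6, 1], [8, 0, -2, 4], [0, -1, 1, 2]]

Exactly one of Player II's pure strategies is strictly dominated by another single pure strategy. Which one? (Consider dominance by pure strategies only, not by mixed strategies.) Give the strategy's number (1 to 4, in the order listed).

Player II prefers columns that give Player I less. Compare s1 with s2: 4 < 6, 0 < 8, -1 < 0.
So s2 strictly dominates s1 for Player II; s1 is strictly dominated.

1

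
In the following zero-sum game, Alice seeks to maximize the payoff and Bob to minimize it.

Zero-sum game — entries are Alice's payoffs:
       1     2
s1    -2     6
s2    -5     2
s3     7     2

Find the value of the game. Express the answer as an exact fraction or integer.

46/13

Row s2 is strictly dominated by row s1, so Alice never plays it.
The remaining 2×2 game on (s1, s3) × (1, 2) has no saddle point. Let Alice play s1 with probability p; indifference gives −2p + 7(1−p) = 6p + 2(1−p), so p = 5/13.
Similarly Bob's optimal q on 1 is 4/13, and the value is -2·(4/13) + (6)·(9/13) = 46/13.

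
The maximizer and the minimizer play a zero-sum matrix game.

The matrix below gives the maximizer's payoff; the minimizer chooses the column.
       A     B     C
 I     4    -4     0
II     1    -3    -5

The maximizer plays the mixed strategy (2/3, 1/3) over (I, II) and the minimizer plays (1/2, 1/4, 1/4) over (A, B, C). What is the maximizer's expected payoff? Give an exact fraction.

1/6

Against (1/2, 1/4, 1/4), each row's expected payoff is I: 1; II: -3/2.
Taking the (2/3, 1/3)-weighted average: (2/3)·(1) + (1/3)·(-3/2) = 1/6.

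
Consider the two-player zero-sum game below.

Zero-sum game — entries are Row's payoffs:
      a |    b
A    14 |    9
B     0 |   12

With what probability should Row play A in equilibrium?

12/17

Row minima are 9 and 0, so Row's maximin is 9; column maxima are 14 and 12, so Column's minimax is 12. These differ, so the equilibrium is in mixed strategies.
Let Row play A with probability p. Column is indifferent when 14p = 9p + 12(1−p), giving p = 12/17.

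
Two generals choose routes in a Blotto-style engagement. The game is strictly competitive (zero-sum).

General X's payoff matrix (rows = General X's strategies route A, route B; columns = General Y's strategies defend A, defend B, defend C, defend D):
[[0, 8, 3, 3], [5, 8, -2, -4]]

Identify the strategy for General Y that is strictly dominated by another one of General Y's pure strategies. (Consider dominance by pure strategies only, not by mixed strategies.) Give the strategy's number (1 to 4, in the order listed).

2

General Y prefers columns that give General X less. Compare defend B with defend A: 0 < 8, 5 < 8.
So defend A strictly dominates defend B for General Y; defend B is strictly dominated.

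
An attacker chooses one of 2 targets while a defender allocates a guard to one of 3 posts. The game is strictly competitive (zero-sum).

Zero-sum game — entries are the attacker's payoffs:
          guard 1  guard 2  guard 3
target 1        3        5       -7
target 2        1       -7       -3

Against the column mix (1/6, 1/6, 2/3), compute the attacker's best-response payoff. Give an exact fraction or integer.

-3

target 1: (3)·(1/6) + (5)·(1/6) + (-7)·(2/3) = -10/3.
target 2: (1)·(1/6) + (-7)·(1/6) + (-3)·(2/3) = -3.
The best pure response is target 2 with expected payoff -3.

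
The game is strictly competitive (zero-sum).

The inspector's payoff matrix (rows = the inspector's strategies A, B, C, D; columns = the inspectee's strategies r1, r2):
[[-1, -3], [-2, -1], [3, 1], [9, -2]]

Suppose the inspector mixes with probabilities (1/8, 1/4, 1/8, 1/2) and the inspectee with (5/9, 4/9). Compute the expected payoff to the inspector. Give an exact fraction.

61/36

Against (5/9, 4/9), each row's expected payoff is A: -17/9; B: -14/9; C: 19/9; D: 37/9.
Taking the (1/8, 1/4, 1/8, 1/2)-weighted average: (1/8)·(-17/9) + (1/4)·(-14/9) + (1/8)·(19/9) + (1/2)·(37/9) = 61/36.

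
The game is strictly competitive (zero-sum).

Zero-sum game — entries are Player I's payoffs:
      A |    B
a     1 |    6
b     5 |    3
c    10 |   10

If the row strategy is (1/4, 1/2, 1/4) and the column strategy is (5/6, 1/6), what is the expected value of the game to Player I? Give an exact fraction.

Against (5/6, 1/6), each row's expected payoff is a: 11/6; b: 14/3; c: 10.
Taking the (1/4, 1/2, 1/4)-weighted average: (1/4)·(11/6) + (1/2)·(14/3) + (1/4)·(10) = 127/24.

127/24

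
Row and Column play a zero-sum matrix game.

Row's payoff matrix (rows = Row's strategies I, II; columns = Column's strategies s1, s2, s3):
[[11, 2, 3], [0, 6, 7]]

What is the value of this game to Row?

22/5

Column s3 is strictly dominated by s2 for Column (it gives Row more in every row).
The remaining 2×2 game on (I, II) × (s1, s2) has no saddle point. Let Row play I with probability p; indifference gives 11p = 2p + 6(1−p), so p = 2/5.
Similarly Column's optimal q on s1 is 4/15, and the value is 11·(4/15) + (2)·(11/15) = 22/5.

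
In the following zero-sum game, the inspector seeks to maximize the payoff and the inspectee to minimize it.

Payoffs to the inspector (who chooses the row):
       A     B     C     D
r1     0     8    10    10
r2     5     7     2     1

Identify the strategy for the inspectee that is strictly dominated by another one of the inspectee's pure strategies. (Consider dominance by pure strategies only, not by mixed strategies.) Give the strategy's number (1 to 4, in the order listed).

2

The inspectee prefers columns that give the inspector less. Compare B with A: 0 < 8, 5 < 7.
So A strictly dominates B for the inspectee; B is strictly dominated.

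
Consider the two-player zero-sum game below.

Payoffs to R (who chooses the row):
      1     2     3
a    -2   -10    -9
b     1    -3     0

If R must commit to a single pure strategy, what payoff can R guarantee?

The worst-case payoff for each row is a: -10, b: -3.
The best of these is -3.

-3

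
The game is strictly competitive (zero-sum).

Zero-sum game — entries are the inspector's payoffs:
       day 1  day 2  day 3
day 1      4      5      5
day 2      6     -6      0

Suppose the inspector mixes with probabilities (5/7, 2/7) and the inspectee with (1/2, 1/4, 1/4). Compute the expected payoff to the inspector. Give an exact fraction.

Against (1/2, 1/4, 1/4), each row's expected payoff is day 1: 9/2; day 2: 3/2.
Taking the (5/7, 2/7)-weighted average: (5/7)·(9/2) + (2/7)·(3/2) = 51/14.

51/14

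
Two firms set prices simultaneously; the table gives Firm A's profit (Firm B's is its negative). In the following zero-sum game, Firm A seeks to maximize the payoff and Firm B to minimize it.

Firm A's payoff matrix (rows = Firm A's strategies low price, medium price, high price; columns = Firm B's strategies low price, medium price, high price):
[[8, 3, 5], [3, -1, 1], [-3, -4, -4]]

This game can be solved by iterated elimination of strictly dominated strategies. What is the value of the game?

3

Row high price is strictly dominated by row low price (8>-3, 3>-4, 5>-4); eliminate high price.
Column high price is strictly dominated by medium price for Firm B (3<5, -1<1); eliminate high price.
Column low price is strictly dominated by medium price for Firm B (3<8, -1<3); eliminate low price.
Row medium price is strictly dominated by row low price (3>-1); eliminate medium price.
Only (low price, medium price) remains, with payoff 3.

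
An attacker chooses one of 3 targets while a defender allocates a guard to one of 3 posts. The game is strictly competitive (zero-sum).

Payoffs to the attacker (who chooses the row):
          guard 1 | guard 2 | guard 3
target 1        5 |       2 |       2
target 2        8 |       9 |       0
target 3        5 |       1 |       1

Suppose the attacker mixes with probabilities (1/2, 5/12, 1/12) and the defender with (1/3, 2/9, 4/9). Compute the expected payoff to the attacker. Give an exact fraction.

131/36

Against (1/3, 2/9, 4/9), each row's expected payoff is target 1: 3; target 2: 14/3; target 3: 7/3.
Taking the (1/2, 5/12, 1/12)-weighted average: (1/2)·(3) + (5/12)·(14/3) + (1/12)·(7/3) = 131/36.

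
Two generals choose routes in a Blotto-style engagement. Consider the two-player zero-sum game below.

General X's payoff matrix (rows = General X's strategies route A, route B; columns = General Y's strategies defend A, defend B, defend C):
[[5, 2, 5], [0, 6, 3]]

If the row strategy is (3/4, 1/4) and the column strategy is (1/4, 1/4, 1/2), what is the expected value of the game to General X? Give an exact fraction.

63/16

Against (1/4, 1/4, 1/2), each row's expected payoff is route A: 17/4; route B: 3.
Taking the (3/4, 1/4)-weighted average: (3/4)·(17/4) + (1/4)·(3) = 63/16.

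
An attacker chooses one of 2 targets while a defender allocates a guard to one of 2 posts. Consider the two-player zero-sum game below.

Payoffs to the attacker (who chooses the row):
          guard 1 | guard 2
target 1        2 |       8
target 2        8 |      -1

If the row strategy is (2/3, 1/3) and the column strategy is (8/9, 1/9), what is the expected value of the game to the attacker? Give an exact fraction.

37/9

Against (8/9, 1/9), each row's expected payoff is target 1: 8/3; target 2: 7.
Taking the (2/3, 1/3)-weighted average: (2/3)·(8/3) + (1/3)·(7) = 37/9.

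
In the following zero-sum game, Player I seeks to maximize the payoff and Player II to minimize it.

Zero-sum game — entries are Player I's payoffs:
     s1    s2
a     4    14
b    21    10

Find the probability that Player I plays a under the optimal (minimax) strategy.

Row minima are 4 and 10, so Player I's maximin is 10; column maxima are 21 and 14, so Player II's minimax is 14. These differ, so the equilibrium is in mixed strategies.
Let Player I play a with probability p. Player II is indifferent when 4p + 21(1−p) = 14p + 10(1−p), giving p = 11/21.

11/21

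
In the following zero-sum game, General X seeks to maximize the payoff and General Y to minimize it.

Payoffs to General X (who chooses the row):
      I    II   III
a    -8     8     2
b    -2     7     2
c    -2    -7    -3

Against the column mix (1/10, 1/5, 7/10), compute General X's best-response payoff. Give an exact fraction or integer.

13/5

a: (-8)·(1/10) + (8)·(1/5) + (2)·(7/10) = 11/5.
b: (-2)·(1/10) + (7)·(1/5) + (2)·(7/10) = 13/5.
c: (-2)·(1/10) + (-7)·(1/5) + (-3)·(7/10) = -37/10.
The best pure response is b with expected payoff 13/5.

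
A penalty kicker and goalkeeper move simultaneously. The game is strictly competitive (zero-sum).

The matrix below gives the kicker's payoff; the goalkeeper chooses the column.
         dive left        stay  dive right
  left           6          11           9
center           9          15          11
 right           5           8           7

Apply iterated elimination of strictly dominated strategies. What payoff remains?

9

Row right is strictly dominated by row left (6>5, 11>8, 9>7); eliminate right.
Column stay is strictly dominated by dive left for the goalkeeper (6<11, 9<15); eliminate stay.
Row left is strictly dominated by row center (9>6, 11>9); eliminate left.
Column dive right is strictly dominated by dive left for the goalkeeper (9<11); eliminate dive right.
Only (center, dive left) remains, with payoff 9.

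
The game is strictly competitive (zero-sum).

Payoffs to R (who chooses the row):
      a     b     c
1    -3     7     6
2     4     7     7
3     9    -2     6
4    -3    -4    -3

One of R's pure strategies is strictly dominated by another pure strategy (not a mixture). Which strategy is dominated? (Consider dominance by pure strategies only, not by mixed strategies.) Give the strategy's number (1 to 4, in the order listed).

Compare 4 with 2: 4 > -3, 7 > -4, 7 > -3.
So 2 strictly dominates 4 for R; 4 is strictly dominated.

4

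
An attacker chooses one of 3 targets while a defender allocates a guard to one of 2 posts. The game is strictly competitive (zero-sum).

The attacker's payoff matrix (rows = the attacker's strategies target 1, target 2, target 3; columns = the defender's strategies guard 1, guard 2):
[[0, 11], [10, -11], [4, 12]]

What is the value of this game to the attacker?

Row target 1 is strictly dominated by row target 3, so the attacker never plays it.
The remaining 2×2 game on (target 2, target 3) × (guard 1, guard 2) has no saddle point. Let the attacker play target 2 with probability p; indifference gives 10p + 4(1−p) = −11p + 12(1−p), so p = 8/29.
Similarly the defender's optimal q on guard 1 is 23/29, and the value is 10·(23/29) + (-11)·(6/29) = 164/29.

164/29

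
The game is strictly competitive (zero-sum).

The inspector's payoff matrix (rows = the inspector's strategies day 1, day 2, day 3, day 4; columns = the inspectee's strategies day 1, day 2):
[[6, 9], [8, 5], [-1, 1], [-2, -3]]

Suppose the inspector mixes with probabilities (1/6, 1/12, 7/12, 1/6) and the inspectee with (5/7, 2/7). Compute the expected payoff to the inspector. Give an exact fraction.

Against (5/7, 2/7), each row's expected payoff is day 1: 48/7; day 2: 50/7; day 3: -3/7; day 4: -16/7.
Taking the (1/6, 1/12, 7/12, 1/6)-weighted average: (1/6)·(48/7) + (1/12)·(50/7) + (7/12)·(-3/7) + (1/6)·(-16/7) = 31/28.

31/28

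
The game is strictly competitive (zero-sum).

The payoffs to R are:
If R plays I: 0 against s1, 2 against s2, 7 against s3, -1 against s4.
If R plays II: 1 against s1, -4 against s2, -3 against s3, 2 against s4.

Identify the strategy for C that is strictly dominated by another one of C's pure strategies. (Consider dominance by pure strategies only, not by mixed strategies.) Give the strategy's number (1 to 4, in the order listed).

C prefers columns that give R less. Compare s3 with s2: 2 < 7, -4 < -3.
So s2 strictly dominates s3 for C; s3 is strictly dominated.

3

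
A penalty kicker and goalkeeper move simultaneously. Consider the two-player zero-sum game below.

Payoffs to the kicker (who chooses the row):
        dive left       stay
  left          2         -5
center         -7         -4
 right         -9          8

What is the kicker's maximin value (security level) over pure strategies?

-5

The worst-case payoff for each row is left: -5, center: -7, right: -9.
The best of these is -5.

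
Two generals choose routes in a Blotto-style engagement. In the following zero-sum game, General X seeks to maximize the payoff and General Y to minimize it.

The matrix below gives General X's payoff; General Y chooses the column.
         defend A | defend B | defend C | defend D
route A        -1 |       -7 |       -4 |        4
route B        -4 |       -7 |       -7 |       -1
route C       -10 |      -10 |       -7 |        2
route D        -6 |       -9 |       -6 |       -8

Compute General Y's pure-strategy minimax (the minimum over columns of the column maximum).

The worst case (largest entry) in each column is defend A: -1, defend B: -7, defend C: -4, defend D: 4.
The best (smallest) of these is -7.

-7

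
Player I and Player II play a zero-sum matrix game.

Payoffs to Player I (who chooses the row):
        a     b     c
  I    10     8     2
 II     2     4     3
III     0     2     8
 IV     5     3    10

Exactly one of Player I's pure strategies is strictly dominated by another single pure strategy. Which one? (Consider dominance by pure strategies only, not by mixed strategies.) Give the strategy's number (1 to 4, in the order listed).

Compare III with IV: 5 > 0, 3 > 2, 10 > 8.
So IV strictly dominates III for Player I; III is strictly dominated.

3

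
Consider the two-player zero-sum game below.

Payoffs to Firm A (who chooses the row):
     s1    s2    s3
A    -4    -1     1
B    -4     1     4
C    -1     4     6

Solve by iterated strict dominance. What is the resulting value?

-1

Row A is strictly dominated by row C (-1>-4, 4>-1, 6>1); eliminate A.
Row B is strictly dominated by row C (-1>-4, 4>1, 6>4); eliminate B.
Column s2 is strictly dominated by s1 for Firm B (-1<4); eliminate s2.
Column s3 is strictly dominated by s1 for Firm B (-1<6); eliminate s3.
Only (C, s1) remains, with payoff -1.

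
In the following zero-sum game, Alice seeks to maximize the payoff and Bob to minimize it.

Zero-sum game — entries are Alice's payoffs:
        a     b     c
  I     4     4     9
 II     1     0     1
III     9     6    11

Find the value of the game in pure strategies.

6

Row minima: 4, 0, 6 → Alice's maximin is 6.
Column maxima: 9, 6, 11 → Bob's minimax is 6.
They coincide at (III, b), so the value is 6.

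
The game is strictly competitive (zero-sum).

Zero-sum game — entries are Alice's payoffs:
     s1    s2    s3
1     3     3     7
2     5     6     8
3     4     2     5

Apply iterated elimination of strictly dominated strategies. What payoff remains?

5

Row 1 is strictly dominated by row 2 (5>3, 6>3, 8>7); eliminate 1.
Row 3 is strictly dominated by row 2 (5>4, 6>2, 8>5); eliminate 3.
Column s3 is strictly dominated by s1 for Bob (5<8); eliminate s3.
Column s2 is strictly dominated by s1 for Bob (5<6); eliminate s2.
Only (2, s1) remains, with payoff 5.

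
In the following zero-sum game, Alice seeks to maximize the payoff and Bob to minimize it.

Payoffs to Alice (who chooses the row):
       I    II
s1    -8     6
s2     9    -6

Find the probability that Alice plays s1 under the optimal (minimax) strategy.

15/29

Row minima are -8 and -6, so Alice's maximin is -6; column maxima are 9 and 6, so Bob's minimax is 6. These differ, so the equilibrium is in mixed strategies.
Let Alice play s1 with probability p. Bob is indifferent when −8p + 9(1−p) = 6p − 6(1−p), giving p = 15/29.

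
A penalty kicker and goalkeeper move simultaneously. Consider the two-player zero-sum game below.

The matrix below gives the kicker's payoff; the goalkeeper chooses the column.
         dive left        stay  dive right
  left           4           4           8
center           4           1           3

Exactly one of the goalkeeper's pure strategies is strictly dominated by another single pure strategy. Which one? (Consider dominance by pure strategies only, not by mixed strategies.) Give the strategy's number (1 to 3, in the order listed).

3

The goalkeeper prefers columns that give the kicker less. Compare dive right with stay: 4 < 8, 1 < 3.
So stay strictly dominates dive right for the goalkeeper; dive right is strictly dominated.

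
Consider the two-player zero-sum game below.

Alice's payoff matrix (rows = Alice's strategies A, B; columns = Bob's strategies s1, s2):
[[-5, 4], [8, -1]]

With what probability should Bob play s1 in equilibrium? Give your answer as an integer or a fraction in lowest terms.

Row minima are -5 and -1, so Alice's maximin is -1; column maxima are 8 and 4, so Bob's minimax is 4. These differ, so the equilibrium is in mixed strategies.
Let Bob play s1 with probability q. Alice is indifferent when −5q + 4(1−q) = 8q − (1−q), giving q = 5/18.

5/18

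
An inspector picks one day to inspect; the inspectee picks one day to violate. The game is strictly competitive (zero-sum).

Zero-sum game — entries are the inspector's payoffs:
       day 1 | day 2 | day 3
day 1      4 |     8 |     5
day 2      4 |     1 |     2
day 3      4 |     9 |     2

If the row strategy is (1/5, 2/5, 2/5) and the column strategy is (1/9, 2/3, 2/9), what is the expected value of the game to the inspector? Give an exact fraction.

214/45

Against (1/9, 2/3, 2/9), each row's expected payoff is day 1: 62/9; day 2: 14/9; day 3: 62/9.
Taking the (1/5, 2/5, 2/5)-weighted average: (1/5)·(62/9) + (2/5)·(14/9) + (2/5)·(62/9) = 214/45.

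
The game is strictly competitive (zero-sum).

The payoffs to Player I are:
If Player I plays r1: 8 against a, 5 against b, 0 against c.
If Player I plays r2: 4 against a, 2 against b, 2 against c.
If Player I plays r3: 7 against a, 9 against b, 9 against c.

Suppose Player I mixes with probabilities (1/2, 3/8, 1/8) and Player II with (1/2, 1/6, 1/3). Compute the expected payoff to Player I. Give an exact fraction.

Against (1/2, 1/6, 1/3), each row's expected payoff is r1: 29/6; r2: 3; r3: 8.
Taking the (1/2, 3/8, 1/8)-weighted average: (1/2)·(29/6) + (3/8)·(3) + (1/8)·(8) = 109/24.

109/24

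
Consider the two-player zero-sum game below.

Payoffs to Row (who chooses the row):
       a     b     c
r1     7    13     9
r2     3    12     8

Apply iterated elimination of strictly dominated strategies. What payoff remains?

Column c is strictly dominated by a for Column (7<9, 3<8); eliminate c.
Column b is strictly dominated by a for Column (7<13, 3<12); eliminate b.
Row r2 is strictly dominated by row r1 (7>3); eliminate r2.
Only (r1, a) remains, with payoff 7.

7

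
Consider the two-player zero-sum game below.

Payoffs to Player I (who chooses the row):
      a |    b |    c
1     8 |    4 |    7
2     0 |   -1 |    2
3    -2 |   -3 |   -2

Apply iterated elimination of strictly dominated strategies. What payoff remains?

4

Row 2 is strictly dominated by row 1 (8>0, 4>-1, 7>2); eliminate 2.
Row 3 is strictly dominated by row 1 (8>-2, 4>-3, 7>-2); eliminate 3.
Column a is strictly dominated by b for Player II (4<8); eliminate a.
Column c is strictly dominated by b for Player II (4<7); eliminate c.
Only (1, b) remains, with payoff 4.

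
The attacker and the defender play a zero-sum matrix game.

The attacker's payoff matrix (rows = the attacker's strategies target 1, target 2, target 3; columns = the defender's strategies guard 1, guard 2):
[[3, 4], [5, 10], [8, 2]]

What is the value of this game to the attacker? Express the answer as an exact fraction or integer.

Row target 1 is strictly dominated by row target 2, so the attacker never plays it.
The remaining 2×2 game on (target 2, target 3) × (guard 1, guard 2) has no saddle point. Let the attacker play target 2 with probability p; indifference gives 5p + 8(1−p) = 10p + 2(1−p), so p = 6/11.
Similarly the defender's optimal q on guard 1 is 8/11, and the value is 5·(8/11) + (10)·(3/11) = 70/11.

70/11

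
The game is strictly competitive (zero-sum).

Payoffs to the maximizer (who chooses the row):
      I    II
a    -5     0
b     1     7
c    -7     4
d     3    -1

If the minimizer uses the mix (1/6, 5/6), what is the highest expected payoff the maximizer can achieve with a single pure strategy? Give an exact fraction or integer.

6

a: (-5)·(1/6) + (0)·(5/6) = -5/6.
b: (1)·(1/6) + (7)·(5/6) = 6.
c: (-7)·(1/6) + (4)·(5/6) = 13/6.
d: (3)·(1/6) + (-1)·(5/6) = -1/3.
The best pure response is b with expected payoff 6.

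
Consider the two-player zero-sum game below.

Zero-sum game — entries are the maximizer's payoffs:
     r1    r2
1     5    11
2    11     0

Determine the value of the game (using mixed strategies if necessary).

Row minima are 5 and 0, so the maximizer's maximin is 5; column maxima are 11 and 11, so the minimizer's minimax is 11. These differ, so the equilibrium is in mixed strategies.
Let the maximizer play 1 with probability p. The minimizer is indifferent when 5p + 11(1−p) = 11p, giving p = 11/17.
Let the minimizer play r1 with probability q. The maximizer is indifferent when 5q + 11(1−q) = 11q, giving q = 11/17.
The value is 5·(11/17) + (11)·(6/17) = 121/17.

121/17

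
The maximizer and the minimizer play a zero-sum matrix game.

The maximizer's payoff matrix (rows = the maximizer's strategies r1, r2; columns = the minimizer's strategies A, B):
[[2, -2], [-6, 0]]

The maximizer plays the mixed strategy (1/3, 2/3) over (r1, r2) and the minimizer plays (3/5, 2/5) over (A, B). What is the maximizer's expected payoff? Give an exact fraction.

Against (3/5, 2/5), each row's expected payoff is r1: 2/5; r2: -18/5.
Taking the (1/3, 2/3)-weighted average: (1/3)·(2/5) + (2/3)·(-18/5) = -34/15.

-34/15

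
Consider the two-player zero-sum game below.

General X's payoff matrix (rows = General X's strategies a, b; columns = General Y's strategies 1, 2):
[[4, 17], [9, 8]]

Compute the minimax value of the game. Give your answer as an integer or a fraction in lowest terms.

Row minima are 4 and 8, so General X's maximin is 8; column maxima are 9 and 17, so General Y's minimax is 9. These differ, so the equilibrium is in mixed strategies.
Let General X play a with probability p. General Y is indifferent when 4p + 9(1−p) = 17p + 8(1−p), giving p = 1/14.
Let General Y play 1 with probability q. General X is indifferent when 4q + 17(1−q) = 9q + 8(1−q), giving q = 9/14.
The value is 4·(9/14) + (17)·(5/14) = 121/14.

121/14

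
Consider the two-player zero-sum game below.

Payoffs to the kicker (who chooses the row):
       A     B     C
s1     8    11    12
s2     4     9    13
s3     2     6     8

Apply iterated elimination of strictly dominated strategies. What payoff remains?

Row s3 is strictly dominated by row s1 (8>2, 11>6, 12>8); eliminate s3.
Column B is strictly dominated by A for the goalkeeper (8<11, 4<9); eliminate B.
Column C is strictly dominated by A for the goalkeeper (8<12, 4<13); eliminate C.
Row s2 is strictly dominated by row s1 (8>4); eliminate s2.
Only (s1, A) remains, with payoff 8.

8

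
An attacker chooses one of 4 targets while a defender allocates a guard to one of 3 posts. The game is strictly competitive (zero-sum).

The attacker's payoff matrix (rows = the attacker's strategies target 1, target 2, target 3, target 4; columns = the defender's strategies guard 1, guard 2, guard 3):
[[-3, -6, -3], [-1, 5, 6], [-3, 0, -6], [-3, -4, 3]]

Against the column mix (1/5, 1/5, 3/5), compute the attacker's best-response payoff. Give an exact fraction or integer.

22/5

target 1: (-3)·(1/5) + (-6)·(1/5) + (-3)·(3/5) = -18/5.
target 2: (-1)·(1/5) + (5)·(1/5) + (6)·(3/5) = 22/5.
target 3: (-3)·(1/5) + (0)·(1/5) + (-6)·(3/5) = -21/5.
target 4: (-3)·(1/5) + (-4)·(1/5) + (3)·(3/5) = 2/5.
The best pure response is target 2 with expected payoff 22/5.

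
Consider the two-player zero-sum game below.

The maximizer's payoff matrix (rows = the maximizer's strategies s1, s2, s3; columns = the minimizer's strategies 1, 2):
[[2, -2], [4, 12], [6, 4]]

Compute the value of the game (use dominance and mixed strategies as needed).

28/5

Row s1 is strictly dominated by row s3, so the maximizer never plays it.
The remaining 2×2 game on (s2, s3) × (1, 2) has no saddle point. Let the maximizer play s2 with probability p; indifference gives 4p + 6(1−p) = 12p + 4(1−p), so p = 1/5.
Similarly the minimizer's optimal q on 1 is 4/5, and the value is 4·(4/5) + (12)·(1/5) = 28/5.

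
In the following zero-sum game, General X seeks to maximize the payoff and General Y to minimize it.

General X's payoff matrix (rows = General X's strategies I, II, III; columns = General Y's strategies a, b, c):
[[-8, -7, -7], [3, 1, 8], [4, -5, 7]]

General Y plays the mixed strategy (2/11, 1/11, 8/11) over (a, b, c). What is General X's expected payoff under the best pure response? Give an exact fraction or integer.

I: (-8)·(2/11) + (-7)·(1/11) + (-7)·(8/11) = -79/11.
II: (3)·(2/11) + (1)·(1/11) + (8)·(8/11) = 71/11.
III: (4)·(2/11) + (-5)·(1/11) + (7)·(8/11) = 59/11.
The best pure response is II with expected payoff 71/11.

71/11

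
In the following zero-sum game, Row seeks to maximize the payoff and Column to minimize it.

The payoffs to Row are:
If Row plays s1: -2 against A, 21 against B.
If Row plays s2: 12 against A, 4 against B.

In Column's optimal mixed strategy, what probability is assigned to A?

17/31

Row minima are -2 and 4, so Row's maximin is 4; column maxima are 12 and 21, so Column's minimax is 12. These differ, so the equilibrium is in mixed strategies.
Let Column play A with probability q. Row is indifferent when −2q + 21(1−q) = 12q + 4(1−q), giving q = 17/31.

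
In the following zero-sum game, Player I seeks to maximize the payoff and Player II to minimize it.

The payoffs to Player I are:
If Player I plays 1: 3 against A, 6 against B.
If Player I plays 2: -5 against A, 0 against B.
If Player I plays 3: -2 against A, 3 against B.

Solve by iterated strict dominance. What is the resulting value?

3

Column B is strictly dominated by A for Player II (3<6, -5<0, -2<3); eliminate B.
Row 2 is strictly dominated by row 1 (3>-5); eliminate 2.
Row 3 is strictly dominated by row 1 (3>-2); eliminate 3.
Only (1, A) remains, with payoff 3.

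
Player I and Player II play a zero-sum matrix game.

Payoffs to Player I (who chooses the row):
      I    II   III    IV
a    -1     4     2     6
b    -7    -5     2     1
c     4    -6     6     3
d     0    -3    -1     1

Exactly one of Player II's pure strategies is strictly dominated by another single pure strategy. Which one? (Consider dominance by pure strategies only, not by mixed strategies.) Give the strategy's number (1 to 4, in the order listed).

Player II prefers columns that give Player I less. Compare IV with II: 4 < 6, -5 < 1, -6 < 3, -3 < 1.
So II strictly dominates IV for Player II; IV is strictly dominated.

4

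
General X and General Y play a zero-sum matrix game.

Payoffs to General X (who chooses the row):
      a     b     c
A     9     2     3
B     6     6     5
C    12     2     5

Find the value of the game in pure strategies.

5

Row minima: 2, 5, 2 → General X's maximin is 5.
Column maxima: 12, 6, 5 → General Y's minimax is 5.
They coincide at (B, c), so the value is 5.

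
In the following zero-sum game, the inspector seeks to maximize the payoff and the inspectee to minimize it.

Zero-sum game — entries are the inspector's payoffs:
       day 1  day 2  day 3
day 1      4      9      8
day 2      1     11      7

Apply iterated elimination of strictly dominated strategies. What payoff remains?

4

Column day 2 is strictly dominated by day 1 for the inspectee (4<9, 1<11); eliminate day 2.
Column day 3 is strictly dominated by day 1 for the inspectee (4<8, 1<7); eliminate day 3.
Row day 2 is strictly dominated by row day 1 (4>1); eliminate day 2.
Only (day 1, day 1) remains, with payoff 4.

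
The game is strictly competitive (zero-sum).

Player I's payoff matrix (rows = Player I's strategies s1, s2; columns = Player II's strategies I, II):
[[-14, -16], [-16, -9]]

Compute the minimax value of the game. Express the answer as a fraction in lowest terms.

Row minima are -16 and -16, so Player I's maximin is -16; column maxima are -14 and -9, so Player II's minimax is -14. These differ, so the equilibrium is in mixed strategies.
Let Player I play s1 with probability p. Player II is indifferent when −14p − 16(1−p) = −16p − 9(1−p), giving p = 7/9.
Let Player II play I with probability q. Player I is indifferent when −14q − 16(1−q) = −16q − 9(1−q), giving q = 7/9.
The value is -14·(7/9) + (-16)·(2/9) = -130/9.

-130/9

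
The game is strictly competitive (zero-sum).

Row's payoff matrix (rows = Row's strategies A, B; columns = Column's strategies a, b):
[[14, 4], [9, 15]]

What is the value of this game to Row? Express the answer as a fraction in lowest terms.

87/8

Row minima are 4 and 9, so Row's maximin is 9; column maxima are 14 and 15, so Column's minimax is 14. These differ, so the equilibrium is in mixed strategies.
Let Row play A with probability p. Column is indifferent when 14p + 9(1−p) = 4p + 15(1−p), giving p = 3/8.
Let Column play a with probability q. Row is indifferent when 14q + 4(1−q) = 9q + 15(1−q), giving q = 11/16.
The value is 14·(11/16) + (4)·(5/16) = 87/8.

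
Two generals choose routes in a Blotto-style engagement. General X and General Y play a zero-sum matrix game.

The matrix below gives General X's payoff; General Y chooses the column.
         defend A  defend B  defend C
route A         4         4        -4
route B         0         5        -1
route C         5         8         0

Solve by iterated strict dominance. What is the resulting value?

0

Row route A is strictly dominated by row route C (5>4, 8>4, 0>-4); eliminate route A.
Row route B is strictly dominated by row route C (5>0, 8>5, 0>-1); eliminate route B.
Column defend A is strictly dominated by defend C for General Y (0<5); eliminate defend A.
Column defend B is strictly dominated by defend C for General Y (0<8); eliminate defend B.
Only (route C, defend C) remains, with payoff 0.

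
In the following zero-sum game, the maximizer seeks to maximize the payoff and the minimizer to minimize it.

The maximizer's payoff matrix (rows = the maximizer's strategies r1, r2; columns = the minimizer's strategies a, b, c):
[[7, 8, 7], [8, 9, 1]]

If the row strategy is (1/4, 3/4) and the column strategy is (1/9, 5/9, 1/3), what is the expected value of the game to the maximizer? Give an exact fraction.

59/9

Against (1/9, 5/9, 1/3), each row's expected payoff is r1: 68/9; r2: 56/9.
Taking the (1/4, 3/4)-weighted average: (1/4)·(68/9) + (3/4)·(56/9) = 59/9.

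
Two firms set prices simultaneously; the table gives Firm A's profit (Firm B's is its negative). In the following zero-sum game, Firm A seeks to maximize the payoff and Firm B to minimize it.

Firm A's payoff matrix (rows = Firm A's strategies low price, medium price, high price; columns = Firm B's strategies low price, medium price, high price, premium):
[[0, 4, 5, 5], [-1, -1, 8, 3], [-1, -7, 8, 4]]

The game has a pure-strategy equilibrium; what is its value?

0

Row minima: 0, -1, -7 → Firm A's maximin is 0.
Column maxima: 0, 4, 8, 5 → Firm B's minimax is 0.
They coincide at (low price, low price), so the value is 0.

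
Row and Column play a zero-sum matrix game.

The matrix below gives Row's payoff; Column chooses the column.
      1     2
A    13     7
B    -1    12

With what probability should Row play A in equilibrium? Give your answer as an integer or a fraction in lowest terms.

Row minima are 7 and -1, so Row's maximin is 7; column maxima are 13 and 12, so Column's minimax is 12. These differ, so the equilibrium is in mixed strategies.
Let Row play A with probability p. Column is indifferent when 13p − (1−p) = 7p + 12(1−p), giving p = 13/19.

13/19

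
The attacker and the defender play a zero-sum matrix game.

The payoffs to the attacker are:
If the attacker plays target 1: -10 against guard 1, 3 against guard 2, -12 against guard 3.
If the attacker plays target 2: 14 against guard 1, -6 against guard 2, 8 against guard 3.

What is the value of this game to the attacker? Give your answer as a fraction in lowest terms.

Column guard 1 is strictly dominated by guard 3 for the defender (it gives the attacker more in every row).
The remaining 2×2 game on (target 1, target 2) × (guard 2, guard 3) has no saddle point. Let the attacker play target 1 with probability p; indifference gives 3p − 6(1−p) = −12p + 8(1−p), so p = 14/29.
Similarly the defender's optimal q on guard 2 is 20/29, and the value is 3·(20/29) + (-12)·(9/29) = -48/29.

-48/29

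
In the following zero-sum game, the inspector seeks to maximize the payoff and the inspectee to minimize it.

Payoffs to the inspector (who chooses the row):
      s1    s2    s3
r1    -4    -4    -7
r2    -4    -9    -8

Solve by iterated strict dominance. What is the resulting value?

-7

Column s1 is strictly dominated by s3 for the inspectee (-7<-4, -8<-4); eliminate s1.
Row r2 is strictly dominated by row r1 (-4>-9, -7>-8); eliminate r2.
Column s2 is strictly dominated by s3 for the inspectee (-7<-4); eliminate s2.
Only (r1, s3) remains, with payoff -7.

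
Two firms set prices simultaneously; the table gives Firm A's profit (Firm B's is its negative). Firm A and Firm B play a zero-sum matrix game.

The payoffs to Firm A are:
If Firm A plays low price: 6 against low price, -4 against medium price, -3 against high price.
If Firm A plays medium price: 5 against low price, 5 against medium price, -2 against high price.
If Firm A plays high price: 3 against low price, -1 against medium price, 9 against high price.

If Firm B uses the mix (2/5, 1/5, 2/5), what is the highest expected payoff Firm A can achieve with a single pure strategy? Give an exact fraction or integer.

low price: (6)·(2/5) + (-4)·(1/5) + (-3)·(2/5) = 2/5.
medium price: (5)·(2/5) + (5)·(1/5) + (-2)·(2/5) = 11/5.
high price: (3)·(2/5) + (-1)·(1/5) + (9)·(2/5) = 23/5.
The best pure response is high price with expected payoff 23/5.

23/5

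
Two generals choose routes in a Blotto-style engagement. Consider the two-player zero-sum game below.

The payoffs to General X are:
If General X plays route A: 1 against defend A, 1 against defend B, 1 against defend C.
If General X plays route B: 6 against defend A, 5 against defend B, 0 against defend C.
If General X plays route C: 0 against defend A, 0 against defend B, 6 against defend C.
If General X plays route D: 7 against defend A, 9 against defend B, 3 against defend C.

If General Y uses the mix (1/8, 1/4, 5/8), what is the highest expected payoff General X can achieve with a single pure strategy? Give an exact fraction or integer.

5

route A: (1)·(1/8) + (1)·(1/4) + (1)·(5/8) = 1.
route B: (6)·(1/8) + (5)·(1/4) + (0)·(5/8) = 2.
route C: (0)·(1/8) + (0)·(1/4) + (6)·(5/8) = 15/4.
route D: (7)·(1/8) + (9)·(1/4) + (3)·(5/8) = 5.
The best pure response is route D with expected payoff 5.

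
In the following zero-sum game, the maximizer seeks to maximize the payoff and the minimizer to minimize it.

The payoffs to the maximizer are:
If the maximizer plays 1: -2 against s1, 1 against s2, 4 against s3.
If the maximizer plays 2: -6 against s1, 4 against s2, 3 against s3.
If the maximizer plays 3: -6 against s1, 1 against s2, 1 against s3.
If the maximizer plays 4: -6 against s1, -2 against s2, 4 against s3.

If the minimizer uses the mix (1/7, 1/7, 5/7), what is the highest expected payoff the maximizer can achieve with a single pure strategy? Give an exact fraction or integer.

1: (-2)·(1/7) + (1)·(1/7) + (4)·(5/7) = 19/7.
2: (-6)·(1/7) + (4)·(1/7) + (3)·(5/7) = 13/7.
3: (-6)·(1/7) + (1)·(1/7) + (1)·(5/7) = 0.
4: (-6)·(1/7) + (-2)·(1/7) + (4)·(5/7) = 12/7.
The best pure response is 1 with expected payoff 19/7.

19/7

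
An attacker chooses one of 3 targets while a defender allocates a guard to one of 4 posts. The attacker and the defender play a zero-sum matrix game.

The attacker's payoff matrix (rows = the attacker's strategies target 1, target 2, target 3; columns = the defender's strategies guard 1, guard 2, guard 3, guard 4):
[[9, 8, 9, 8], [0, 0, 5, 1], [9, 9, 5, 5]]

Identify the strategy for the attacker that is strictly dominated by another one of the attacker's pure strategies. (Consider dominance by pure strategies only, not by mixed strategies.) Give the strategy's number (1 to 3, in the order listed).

2

Compare target 2 with target 1: 9 > 0, 8 > 0, 9 > 5, 8 > 1.
So target 1 strictly dominates target 2 for the attacker; target 2 is strictly dominated.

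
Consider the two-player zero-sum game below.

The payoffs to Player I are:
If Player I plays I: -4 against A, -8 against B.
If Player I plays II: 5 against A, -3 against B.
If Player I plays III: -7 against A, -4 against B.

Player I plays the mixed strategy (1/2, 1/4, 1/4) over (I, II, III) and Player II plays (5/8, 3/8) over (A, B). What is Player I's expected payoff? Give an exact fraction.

-119/32

Against (5/8, 3/8), each row's expected payoff is I: -11/2; II: 2; III: -47/8.
Taking the (1/2, 1/4, 1/4)-weighted average: (1/2)·(-11/2) + (1/4)·(2) + (1/4)·(-47/8) = -119/32.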